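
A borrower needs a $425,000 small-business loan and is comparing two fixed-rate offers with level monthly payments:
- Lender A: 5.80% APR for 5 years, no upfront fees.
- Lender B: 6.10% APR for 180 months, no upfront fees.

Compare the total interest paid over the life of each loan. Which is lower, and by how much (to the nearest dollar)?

Lender A by $159,072

Lender A: monthly rate = 5.8%/12 = 0.0048333; payment = 425,000 × 0.0048333 / (1 − (1+0.0048333)^−60) = $8,176.97.
Total interest on Lender A = 60 × $8,176.97 − $425,000 = $65,618.20.
Lender B: monthly rate = 6.1%/12 = 0.0050833; payment = 425,000 × 0.0050833 / (1 − (1+0.0050833)^−180) = $3,609.39.
Total interest on Lender B = 180 × $3,609.39 − $425,000 = $224,690.20.
Lender A is lower by $159,072.00.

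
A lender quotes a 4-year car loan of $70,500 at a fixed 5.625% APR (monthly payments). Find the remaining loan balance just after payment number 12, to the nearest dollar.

$54,330

With monthly rate i = 5.625%/12 = 0.0046875, the balance after k of n payments is P · [(1+i)^n − (1+i)^k] / [(1+i)^n − 1].
(1+0.0046875)^48 = 1.25166454 and (1+0.0046875)^12 = 1.05772310, so the balance is 70,500 × (1.25166454 − 1.05772310) / (1.25166454 − 1) = $54,329.75.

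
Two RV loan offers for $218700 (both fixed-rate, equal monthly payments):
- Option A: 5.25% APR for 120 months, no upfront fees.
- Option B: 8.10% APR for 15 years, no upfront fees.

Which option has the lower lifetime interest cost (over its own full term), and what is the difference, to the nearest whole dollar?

Option A by $96,902

Option A: at 5.25% the monthly rate is 0.0043750, so the payment is 218,700 × 0.0043750 / (1 − 1.0043750^−120) = $2,346.47.
Total interest on Option A = 120 × $2,346.47 − $218,700 = $62,876.40.
Option B: monthly rate = 8.1%/12 = 0.0067500; payment = 218,700 × 0.0067500 / (1 − (1+0.0067500)^−180) = $2,102.66.
Total interest on Option B = 180 × $2,102.66 − $218,700 = $159,778.80.
Option A is lower by $96,902.40.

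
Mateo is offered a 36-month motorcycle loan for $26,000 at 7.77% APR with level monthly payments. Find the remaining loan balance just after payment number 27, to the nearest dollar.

With monthly rate i = 7.77%/12 = 0.0064750, the balance after k of n payments is P · [(1+i)^n − (1+i)^k] / [(1+i)^n − 1].
(1+0.0064750)^36 = 1.26155941 and (1+0.0064750)^27 = 1.19036673, so the balance is 26,000 × (1.26155941 − 1.19036673) / (1.26155941 − 1) = $7,076.82.

$7,077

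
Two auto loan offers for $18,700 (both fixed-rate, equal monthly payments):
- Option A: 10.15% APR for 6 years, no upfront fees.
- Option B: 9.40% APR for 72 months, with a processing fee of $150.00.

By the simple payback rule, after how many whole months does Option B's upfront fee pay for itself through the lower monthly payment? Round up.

Option A: at 10.15% the monthly rate is 0.0084583, so the payment is 18,700 × 0.0084583 / (1 − 1.0084583^−72) = $347.85.
Option B: monthly rate = 9.4%/12 = 0.0078333; payment = 18,700 × 0.0078333 / (1 − (1+0.0078333)^−72) = $340.80.
Monthly savings = $347.85 − $340.80 = $7.05.
Break-even = $150.00 / $7.05 = 21.28 → 22 months.

22 months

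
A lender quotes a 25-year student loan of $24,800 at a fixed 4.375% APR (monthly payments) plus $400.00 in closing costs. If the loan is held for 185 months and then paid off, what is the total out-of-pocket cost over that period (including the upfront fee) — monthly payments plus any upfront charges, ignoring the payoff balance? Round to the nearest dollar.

At 4.375% the monthly rate is 0.0036458, so the payment is 24,800 × 0.0036458 / (1 − 1.0036458^−300) = $136.09.
Total outlay = 185 × $136.09 + $400.00 = $25,576.65.

$25,577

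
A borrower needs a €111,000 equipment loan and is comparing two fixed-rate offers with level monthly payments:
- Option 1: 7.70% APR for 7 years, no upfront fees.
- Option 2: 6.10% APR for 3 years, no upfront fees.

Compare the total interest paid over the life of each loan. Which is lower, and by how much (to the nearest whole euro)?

Option 2 by €22,189

Option 1: monthly rate = 7.7%/12 = 0.0064167; payment = 111,000 × 0.0064167 / (1 − (1+0.0064167)^−84) = €1,713.53.
Total interest on Option 1 = 84 × €1,713.53 − €111,000 = €32,936.52.
Option 2: at 6.10% the monthly rate is 0.0050833, so the payment is 111,000 × 0.0050833 / (1 − 1.0050833^−36) = €3,381.87.
Total interest on Option 2 = 36 × €3,381.87 − €111,000 = €10,747.32.
Option 2 is lower by €22,189.20.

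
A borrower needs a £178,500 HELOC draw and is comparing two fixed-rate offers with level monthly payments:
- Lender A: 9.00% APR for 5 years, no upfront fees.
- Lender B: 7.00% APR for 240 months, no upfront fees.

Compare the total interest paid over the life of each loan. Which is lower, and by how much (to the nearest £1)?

Lender A: at 9.00% the monthly rate is 0.0075000, so the payment is 178,500 × 0.0075000 / (1 − 1.0075000^−60) = £3,705.37.
Total interest on Lender A = 60 × £3,705.37 − £178,500 = £43,822.20.
Lender B: at 7.00% the monthly rate is 0.0058333, so the payment is 178,500 × 0.0058333 / (1 − 1.0058333^−240) = £1,383.91.
Total interest on Lender B = 240 × £1,383.91 − £178,500 = £153,638.40.
Lender A is lower by £109,816.20.

Lender A by £109,816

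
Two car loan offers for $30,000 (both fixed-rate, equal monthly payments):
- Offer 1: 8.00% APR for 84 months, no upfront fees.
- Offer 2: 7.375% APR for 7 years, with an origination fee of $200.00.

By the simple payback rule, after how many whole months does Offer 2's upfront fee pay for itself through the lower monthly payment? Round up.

22 months

Offer 1: monthly rate = 8%/12 = 0.0066667; payment = 30,000 × 0.0066667 / (1 − (1+0.0066667)^−84) = $467.59.
Offer 2: at 7.375% the monthly rate is 0.0061458, so the payment is 30,000 × 0.0061458 / (1 − 1.0061458^−84) = $458.30.
Monthly savings = $467.59 − $458.30 = $9.29.
Break-even = $200.00 / $9.29 = 21.53 → 22 months.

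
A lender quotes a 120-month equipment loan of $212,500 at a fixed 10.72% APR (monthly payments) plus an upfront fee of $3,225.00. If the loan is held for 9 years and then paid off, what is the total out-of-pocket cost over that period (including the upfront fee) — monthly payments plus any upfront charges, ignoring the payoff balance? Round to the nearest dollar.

At 10.72% the monthly rate is 0.0089333, so the payment is 212,500 × 0.0089333 / (1 − 1.0089333^−120) = $2,893.61.
Total outlay = 108 × $2,893.61 + $3,225.00 = $315,734.88.

$315,735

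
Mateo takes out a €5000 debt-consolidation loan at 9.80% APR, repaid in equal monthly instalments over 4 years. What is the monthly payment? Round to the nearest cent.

€126.33

Monthly rate = 9.8%/12 = 0.0081667; payment = 5,000 × 0.0081667 / (1 − (1+0.0081667)^−48) = €126.33.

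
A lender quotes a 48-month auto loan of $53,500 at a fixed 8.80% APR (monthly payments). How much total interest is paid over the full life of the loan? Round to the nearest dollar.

Monthly rate = 8.8%/12 = 0.0073333; payment = 53,500 × 0.0073333 / (1 − (1+0.0073333)^−48) = $1,326.27.
Total paid = 48 × $1,326.27 = $63,660.96; interest = $63,660.96 − $53,500 = $10,160.96.

$10,161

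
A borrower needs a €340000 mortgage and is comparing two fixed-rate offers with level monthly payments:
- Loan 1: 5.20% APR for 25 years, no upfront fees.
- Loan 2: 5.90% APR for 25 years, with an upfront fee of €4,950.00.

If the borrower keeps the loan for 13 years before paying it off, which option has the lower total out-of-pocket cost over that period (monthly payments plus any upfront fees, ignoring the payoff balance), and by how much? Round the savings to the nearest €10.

Loan 1 by €27,170

Loan 1: monthly rate = 5.2%/12 = 0.0043333; payment = 340,000 × 0.0043333 / (1 − (1+0.0043333)^−300) = €2,027.43.
Loan 2: monthly rate = 5.9%/12 = 0.0049167; payment = 340,000 × 0.0049167 / (1 − (1+0.0049167)^−300) = €2,169.89.
Over 156 months: Loan 1 costs 156 × €2,027.43 = €316,279.08; Loan 2 costs 156 × €2,169.89 + €4,950.00 = €343,452.84.
Loan 1 is cheaper by €343,452.84 − €316,279.08 = €27,173.76.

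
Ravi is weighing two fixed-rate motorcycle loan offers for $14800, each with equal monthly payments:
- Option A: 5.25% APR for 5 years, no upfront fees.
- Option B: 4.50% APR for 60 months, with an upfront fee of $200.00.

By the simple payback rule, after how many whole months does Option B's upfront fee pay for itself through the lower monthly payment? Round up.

Option A: monthly rate = 5.25%/12 = 0.0043750; payment = 14,800 × 0.0043750 / (1 − (1+0.0043750)^−60) = $280.99.
Option B: at 4.50% the monthly rate is 0.0037500, so the payment is 14,800 × 0.0037500 / (1 − 1.0037500^−60) = $275.92.
Monthly savings = $280.99 − $275.92 = $5.07.
Break-even = $200.00 / $5.07 = 39.45 → 40 months.

40 months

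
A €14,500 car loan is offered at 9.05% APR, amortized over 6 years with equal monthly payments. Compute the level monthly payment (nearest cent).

€261.73

Monthly rate = 9.05%/12 = 0.0075417; payment = 14,500 × 0.0075417 / (1 − (1+0.0075417)^−72) = €261.73.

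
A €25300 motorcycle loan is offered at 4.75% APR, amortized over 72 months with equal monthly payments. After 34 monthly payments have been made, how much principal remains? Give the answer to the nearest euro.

With monthly rate i = 4.75%/12 = 0.0039583, the balance after k of n payments is P · [(1+i)^n − (1+i)^k] / [(1+i)^n − 1].
(1+0.0039583)^72 = 1.32901414 and (1+0.0039583)^34 = 1.14375610, so the balance is 25,300 × (1.32901414 − 1.14375610) / (1.32901414 − 1) = €14,245.67.

€14,246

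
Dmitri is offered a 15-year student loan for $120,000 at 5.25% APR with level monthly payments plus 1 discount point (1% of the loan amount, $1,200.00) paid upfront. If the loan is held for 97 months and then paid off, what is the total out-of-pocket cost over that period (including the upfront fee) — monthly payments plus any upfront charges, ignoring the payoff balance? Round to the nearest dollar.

Monthly rate = 5.25%/12 = 0.0043750; payment = 120,000 × 0.0043750 / (1 − (1+0.0043750)^−180) = $964.65.
Total outlay = 97 × $964.65 + $1,200.00 = $94,771.05.

$94,771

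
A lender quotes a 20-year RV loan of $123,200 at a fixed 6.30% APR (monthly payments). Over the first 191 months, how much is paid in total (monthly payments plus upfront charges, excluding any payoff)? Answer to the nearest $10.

Monthly rate = 6.3%/12 = 0.0052500; payment = 123,200 × 0.0052500 / (1 − (1+0.0052500)^−240) = $904.10.
Total outlay = 191 × $904.10 = $172,683.10.

$172,680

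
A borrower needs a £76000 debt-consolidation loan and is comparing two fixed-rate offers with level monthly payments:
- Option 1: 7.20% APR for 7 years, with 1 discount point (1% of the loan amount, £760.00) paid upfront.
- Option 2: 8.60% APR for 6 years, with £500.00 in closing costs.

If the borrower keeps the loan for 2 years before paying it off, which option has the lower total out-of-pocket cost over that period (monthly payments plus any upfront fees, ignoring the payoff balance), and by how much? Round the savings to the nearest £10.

Option 1 by £4,550

Option 1: monthly rate = 7.2%/12 = 0.0060000; payment = 76,000 × 0.0060000 / (1 − (1+0.0060000)^−84) = £1,154.49.
Option 2: monthly rate = 8.6%/12 = 0.0071667; payment = 76,000 × 0.0071667 / (1 − (1+0.0071667)^−72) = £1,354.90.
Over 24 months: Option 1 costs 24 × £1,154.49 + £760.00 = £28,467.76; Option 2 costs 24 × £1,354.90 + £500.00 = £33,017.60.
Option 1 is cheaper by £33,017.60 − £28,467.76 = £4,549.84.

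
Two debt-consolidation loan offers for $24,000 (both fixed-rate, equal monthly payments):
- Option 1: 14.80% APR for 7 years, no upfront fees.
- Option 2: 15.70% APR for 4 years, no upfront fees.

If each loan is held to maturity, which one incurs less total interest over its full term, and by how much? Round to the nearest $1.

Option 1: monthly rate = 14.8%/12 = 0.0123333; payment = 24,000 × 0.0123333 / (1 − (1+0.0123333)^−84) = $460.43.
Total interest on Option 1 = 84 × $460.43 − $24,000 = $14,676.12.
Option 2: monthly rate = 15.7%/12 = 0.0130833; payment = 24,000 × 0.0130833 / (1 − (1+0.0130833)^−48) = $676.48.
Total interest on Option 2 = 48 × $676.48 − $24,000 = $8,471.04.
Option 2 is lower by $6,205.08.

Option 2 by $6,205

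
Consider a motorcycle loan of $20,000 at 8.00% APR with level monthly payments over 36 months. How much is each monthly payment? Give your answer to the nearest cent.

$626.73

Monthly rate = 8%/12 = 0.0066667; payment = 20,000 × 0.0066667 / (1 − (1+0.0066667)^−36) = $626.73.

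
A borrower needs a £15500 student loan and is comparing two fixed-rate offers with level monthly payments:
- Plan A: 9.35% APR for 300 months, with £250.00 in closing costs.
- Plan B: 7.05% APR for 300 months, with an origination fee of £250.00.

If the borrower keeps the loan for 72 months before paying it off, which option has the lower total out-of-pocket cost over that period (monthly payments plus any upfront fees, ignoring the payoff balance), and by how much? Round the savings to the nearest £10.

Plan A: at 9.35% the monthly rate is 0.0077917, so the payment is 15,500 × 0.0077917 / (1 − 1.0077917^−300) = £133.81.
Plan B: monthly rate = 7.05%/12 = 0.0058750; payment = 15,500 × 0.0058750 / (1 − (1+0.0058750)^−300) = £110.05.
Over 72 months: Plan A costs 72 × £133.81 + £250.00 = £9,884.32; Plan B costs 72 × £110.05 + £250.00 = £8,173.60.
Plan B is cheaper by £9,884.32 − £8,173.60 = £1,710.72.

Plan B by £1,710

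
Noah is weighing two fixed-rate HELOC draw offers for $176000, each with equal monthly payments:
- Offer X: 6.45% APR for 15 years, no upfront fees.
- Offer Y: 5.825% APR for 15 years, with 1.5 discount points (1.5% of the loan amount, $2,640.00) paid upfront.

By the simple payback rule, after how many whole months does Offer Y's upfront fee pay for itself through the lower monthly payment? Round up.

45 months

Offer X: at 6.45% the monthly rate is 0.0053750, so the payment is 176,000 × 0.0053750 / (1 − 1.0053750^−180) = $1,528.32.
Offer Y: monthly rate = 5.825%/12 = 0.0048542; payment = 176,000 × 0.0048542 / (1 − (1+0.0048542)^−180) = $1,468.60.
Monthly savings = $1,528.32 − $1,468.60 = $59.72.
Break-even = $2,640.00 / $59.72 = 44.21 → 45 months.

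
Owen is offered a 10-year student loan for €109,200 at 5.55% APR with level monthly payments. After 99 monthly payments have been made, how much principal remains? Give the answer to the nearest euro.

With monthly rate i = 5.55%/12 = 0.0046250, the balance after k of n payments is P · [(1+i)^n − (1+i)^k] / [(1+i)^n − 1].
(1+0.0046250)^120 = 1.73971361 and (1+0.0046250)^99 = 1.57904371, so the balance is 109,200 × (1.73971361 − 1.57904371) / (1.73971361 − 1) = €23,718.85.

€23,719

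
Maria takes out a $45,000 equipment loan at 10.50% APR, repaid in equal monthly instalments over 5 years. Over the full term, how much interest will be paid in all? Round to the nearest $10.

Monthly rate = 10.5%/12 = 0.0087500; payment = 45,000 × 0.0087500 / (1 − (1+0.0087500)^−60) = $967.23.
Total paid = 60 × $967.23 = $58,033.80; interest = $58,033.80 − $45,000 = $13,033.80.

$13,030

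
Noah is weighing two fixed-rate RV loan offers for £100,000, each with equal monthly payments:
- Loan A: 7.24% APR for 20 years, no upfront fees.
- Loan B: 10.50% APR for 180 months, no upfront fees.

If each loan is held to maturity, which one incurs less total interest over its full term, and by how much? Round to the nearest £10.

Loan A by £9,430

Loan A: at 7.24% the monthly rate is 0.0060333, so the payment is 100,000 × 0.0060333 / (1 − 1.0060333^−240) = £789.77.
Total interest on Loan A = 240 × £789.77 − £100,000 = £89,544.80.
Loan B: at 10.50% the monthly rate is 0.0087500, so the payment is 100,000 × 0.0087500 / (1 − 1.0087500^−180) = £1,105.40.
Total interest on Loan B = 180 × £1,105.40 − £100,000 = £98,972.00.
Loan A is lower by £9,427.20.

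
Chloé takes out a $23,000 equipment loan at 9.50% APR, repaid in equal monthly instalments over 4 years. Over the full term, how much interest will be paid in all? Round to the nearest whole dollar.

At 9.50% the monthly rate is 0.0079167, so the payment is 23,000 × 0.0079167 / (1 − 1.0079167^−48) = $577.83.
Total paid = 48 × $577.83 = $27,735.84; interest = $27,735.84 − $23,000 = $4,735.84.

$4,736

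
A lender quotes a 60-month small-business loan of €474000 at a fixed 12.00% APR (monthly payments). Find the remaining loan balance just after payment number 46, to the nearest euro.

€137,109

With monthly rate i = 12%/12 = 0.0100000, the balance after k of n payments is P · [(1+i)^n − (1+i)^k] / [(1+i)^n − 1].
(1+0.0100000)^60 = 1.81669670 and (1+0.0100000)^46 = 1.58045885, so the balance is 474,000 × (1.81669670 − 1.58045885) / (1.81669670 − 1) = €137,109.33.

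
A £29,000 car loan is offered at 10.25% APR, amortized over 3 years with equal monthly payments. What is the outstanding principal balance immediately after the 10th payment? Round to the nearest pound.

With monthly rate i = 10.25%/12 = 0.0085417, the balance after k of n payments is P · [(1+i)^n − (1+i)^k] / [(1+i)^n − 1].
(1+0.0085417)^36 = 1.35824598 and (1+0.0085417)^10 = 1.08877578, so the balance is 29,000 × (1.35824598 − 1.08877578) / (1.35824598 − 1) = £21,813.60.

£21,814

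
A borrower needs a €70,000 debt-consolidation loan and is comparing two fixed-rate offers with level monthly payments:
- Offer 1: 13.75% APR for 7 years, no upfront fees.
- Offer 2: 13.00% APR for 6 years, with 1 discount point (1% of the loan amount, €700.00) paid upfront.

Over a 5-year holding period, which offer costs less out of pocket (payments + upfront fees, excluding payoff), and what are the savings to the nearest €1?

Offer 1: at 13.75% the monthly rate is 0.0114583, so the payment is 70,000 × 0.0114583 / (1 − 1.0114583^−84) = €1,302.15.
Offer 2: monthly rate = 13%/12 = 0.0108333; payment = 70,000 × 0.0108333 / (1 − (1+0.0108333)^−72) = €1,405.19.
Over 60 months: Offer 1 costs 60 × €1,302.15 = €78,129.00; Offer 2 costs 60 × €1,405.19 + €700.00 = €85,011.40.
Offer 1 is cheaper by €85,011.40 − €78,129.00 = €6,882.40.

Offer 1 by €6,882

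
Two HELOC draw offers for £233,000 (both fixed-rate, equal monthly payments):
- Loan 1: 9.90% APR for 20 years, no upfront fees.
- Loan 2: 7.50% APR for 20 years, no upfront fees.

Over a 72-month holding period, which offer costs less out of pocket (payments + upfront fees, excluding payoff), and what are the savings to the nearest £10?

Loan 1: at 9.90% the monthly rate is 0.0082500, so the payment is 233,000 × 0.0082500 / (1 − 1.0082500^−240) = £2,233.08.
Loan 2: monthly rate = 7.5%/12 = 0.0062500; payment = 233,000 × 0.0062500 / (1 − (1+0.0062500)^−240) = £1,877.03.
Over 72 months: Loan 1 costs 72 × £2,233.08 = £160,781.76; Loan 2 costs 72 × £1,877.03 = £135,146.16.
Loan 2 is cheaper by £160,781.76 − £135,146.16 = £25,635.60.

Loan 2 by £25,640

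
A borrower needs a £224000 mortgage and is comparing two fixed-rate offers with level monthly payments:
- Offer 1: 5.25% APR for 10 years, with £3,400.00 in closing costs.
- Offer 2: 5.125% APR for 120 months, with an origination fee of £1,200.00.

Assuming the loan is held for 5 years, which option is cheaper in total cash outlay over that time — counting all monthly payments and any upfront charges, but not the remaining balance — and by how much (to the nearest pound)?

Offer 1: at 5.25% the monthly rate is 0.0043750, so the payment is 224,000 × 0.0043750 / (1 − 1.0043750^−120) = £2,403.33.
Offer 2: monthly rate = 5.125%/12 = 0.0042708; payment = 224,000 × 0.0042708 / (1 − (1+0.0042708)^−120) = £2,389.58.
Over 60 months: Offer 1 costs 60 × £2,403.33 + £3,400.00 = £147,599.80; Offer 2 costs 60 × £2,389.58 + £1,200.00 = £144,574.80.
Offer 2 is cheaper by £147,599.80 − £144,574.80 = £3,025.00.

Offer 2 by £3,025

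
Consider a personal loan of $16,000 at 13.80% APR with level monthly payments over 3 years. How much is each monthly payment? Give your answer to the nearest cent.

$545.29

At 13.80% the monthly rate is 0.0115000, so the payment is 16,000 × 0.0115000 / (1 − 1.0115000^−36) = $545.29.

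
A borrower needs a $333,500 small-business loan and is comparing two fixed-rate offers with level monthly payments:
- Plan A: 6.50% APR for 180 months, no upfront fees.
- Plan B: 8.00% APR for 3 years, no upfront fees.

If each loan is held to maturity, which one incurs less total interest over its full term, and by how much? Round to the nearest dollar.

Plan B by $146,701

Plan A: monthly rate = 6.5%/12 = 0.0054167; payment = 333,500 × 0.0054167 / (1 − (1+0.0054167)^−180) = $2,905.14.
Total interest on Plan A = 180 × $2,905.14 − $333,500 = $189,425.20.
Plan B: monthly rate = 8%/12 = 0.0066667; payment = 333,500 × 0.0066667 / (1 − (1+0.0066667)^−36) = $10,450.68.
Total interest on Plan B = 36 × $10,450.68 − $333,500 = $42,724.48.
Plan B is lower by $146,700.72.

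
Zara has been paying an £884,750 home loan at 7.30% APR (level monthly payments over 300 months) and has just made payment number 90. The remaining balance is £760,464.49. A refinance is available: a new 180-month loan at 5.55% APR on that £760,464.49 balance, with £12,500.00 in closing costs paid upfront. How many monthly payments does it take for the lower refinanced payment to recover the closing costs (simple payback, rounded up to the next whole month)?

Current payment = 884,750 × 7.3%/12 / (1 − (1+0.0060833)^−300) = £6,423.56.
Refinanced payment = 760,464.49 × 0.0046250 / (1 − (1+0.0046250)^−180) = £6,233.83.
Monthly savings = £6,423.56 − £6,233.83 = £189.73.
Break-even = £12,500.00 / £189.73 = 65.88 → 66 months.

66 months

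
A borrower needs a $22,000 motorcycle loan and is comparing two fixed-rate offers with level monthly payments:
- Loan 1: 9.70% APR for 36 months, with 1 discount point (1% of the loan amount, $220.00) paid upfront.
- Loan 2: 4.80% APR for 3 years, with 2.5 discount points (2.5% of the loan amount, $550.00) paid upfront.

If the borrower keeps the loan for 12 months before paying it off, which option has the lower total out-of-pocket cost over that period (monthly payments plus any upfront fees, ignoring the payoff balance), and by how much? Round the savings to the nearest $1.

Loan 2 by $263

Loan 1: at 9.70% the monthly rate is 0.0080833, so the payment is 22,000 × 0.0080833 / (1 − 1.0080833^−36) = $706.78.
Loan 2: monthly rate = 4.8%/12 = 0.0040000; payment = 22,000 × 0.0040000 / (1 − (1+0.0040000)^−36) = $657.39.
Over 12 months: Loan 1 costs 12 × $706.78 + $220.00 = $8,701.36; Loan 2 costs 12 × $657.39 + $550.00 = $8,438.68.
Loan 2 is cheaper by $8,701.36 − $8,438.68 = $262.68.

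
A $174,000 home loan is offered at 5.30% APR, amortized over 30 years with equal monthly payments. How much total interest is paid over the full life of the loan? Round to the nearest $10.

At 5.30% the monthly rate is 0.0044167, so the payment is 174,000 × 0.0044167 / (1 − 1.0044167^−360) = $966.23.
Total paid = 360 × $966.23 = $347,842.80; interest = $347,842.80 − $174,000 = $173,842.80.

$173,840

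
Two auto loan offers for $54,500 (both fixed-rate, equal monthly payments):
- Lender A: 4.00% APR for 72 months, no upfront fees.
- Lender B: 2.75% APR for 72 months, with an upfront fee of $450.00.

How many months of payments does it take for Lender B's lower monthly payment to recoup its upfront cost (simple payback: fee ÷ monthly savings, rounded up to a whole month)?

15 months

Lender A: monthly rate = 4%/12 = 0.0033333; payment = 54,500 × 0.0033333 / (1 − (1+0.0033333)^−72) = $852.66.
Lender B: at 2.75% the monthly rate is 0.0022917, so the payment is 54,500 × 0.0022917 / (1 − 1.0022917^−72) = $821.97.
Monthly savings = $852.66 − $821.97 = $30.69.
Break-even = $450.00 / $30.69 = 14.66 → 15 months.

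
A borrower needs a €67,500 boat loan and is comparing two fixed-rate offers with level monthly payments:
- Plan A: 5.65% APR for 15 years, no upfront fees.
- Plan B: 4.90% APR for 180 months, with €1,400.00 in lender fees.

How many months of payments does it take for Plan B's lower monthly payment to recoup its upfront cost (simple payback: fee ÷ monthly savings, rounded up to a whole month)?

Plan A: at 5.65% the monthly rate is 0.0047083, so the payment is 67,500 × 0.0047083 / (1 − 1.0047083^−180) = €556.92.
Plan B: monthly rate = 4.9%/12 = 0.0040833; payment = 67,500 × 0.0040833 / (1 − (1+0.0040833)^−180) = €530.28.
Monthly savings = €556.92 − €530.28 = €26.64.
Break-even = €1,400.00 / €26.64 = 52.55 → 53 months.

53 months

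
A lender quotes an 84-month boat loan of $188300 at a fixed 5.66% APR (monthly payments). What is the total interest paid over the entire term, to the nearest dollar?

$40,197

At 5.66% the monthly rate is 0.0047167, so the payment is 188,300 × 0.0047167 / (1 − 1.0047167^−84) = $2,720.20.
Total paid = 84 × $2,720.20 = $228,496.80; interest = $228,496.80 − $188,300 = $40,196.80.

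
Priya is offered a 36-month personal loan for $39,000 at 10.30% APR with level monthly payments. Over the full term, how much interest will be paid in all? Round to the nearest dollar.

At 10.30% the monthly rate is 0.0085833, so the payment is 39,000 × 0.0085833 / (1 − 1.0085833^−36) = $1,263.92.
Total paid = 36 × $1,263.92 = $45,501.12; interest = $45,501.12 − $39,000 = $6,501.12.

$6,501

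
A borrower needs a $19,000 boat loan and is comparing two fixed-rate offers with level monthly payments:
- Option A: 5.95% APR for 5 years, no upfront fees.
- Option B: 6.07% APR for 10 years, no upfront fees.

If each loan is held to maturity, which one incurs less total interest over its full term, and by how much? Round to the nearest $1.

Option A by $3,380

Option A: monthly rate = 5.95%/12 = 0.0049583; payment = 19,000 × 0.0049583 / (1 − (1+0.0049583)^−60) = $366.88.
Total interest on Option A = 60 × $366.88 − $19,000 = $3,012.80.
Option B: monthly rate = 6.07%/12 = 0.0050583; payment = 19,000 × 0.0050583 / (1 − (1+0.0050583)^−120) = $211.61.
Total interest on Option B = 120 × $211.61 − $19,000 = $6,393.20.
Option A is lower by $3,380.40.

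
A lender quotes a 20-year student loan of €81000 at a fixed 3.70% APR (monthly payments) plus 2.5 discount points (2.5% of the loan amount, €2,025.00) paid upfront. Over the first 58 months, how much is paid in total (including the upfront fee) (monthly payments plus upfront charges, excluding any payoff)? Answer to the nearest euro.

Monthly rate = 3.7%/12 = 0.0030833; payment = 81,000 × 0.0030833 / (1 − (1+0.0030833)^−240) = €478.13.
Total outlay = 58 × €478.13 + €2,025.00 = €29,756.54.

€29,757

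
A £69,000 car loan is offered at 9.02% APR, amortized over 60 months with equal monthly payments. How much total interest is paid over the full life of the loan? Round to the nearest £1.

£16,980

At 9.02% the monthly rate is 0.0075167, so the payment is 69,000 × 0.0075167 / (1 − 1.0075167^−60) = £1,433.00.
Total paid = 60 × £1,433.00 = £85,980.00; interest = £85,980.00 − £69,000 = £16,980.00.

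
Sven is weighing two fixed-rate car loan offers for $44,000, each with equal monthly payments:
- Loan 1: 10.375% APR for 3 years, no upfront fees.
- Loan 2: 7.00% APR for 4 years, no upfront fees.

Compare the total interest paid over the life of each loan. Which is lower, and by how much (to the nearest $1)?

Loan 1: monthly rate = 10.375%/12 = 0.0086458; payment = 44,000 × 0.0086458 / (1 − (1+0.0086458)^−36) = $1,427.52.
Total interest on Loan 1 = 36 × $1,427.52 − $44,000 = $7,390.72.
Loan 2: at 7.00% the monthly rate is 0.0058333, so the payment is 44,000 × 0.0058333 / (1 − 1.0058333^−48) = $1,053.63.
Total interest on Loan 2 = 48 × $1,053.63 − $44,000 = $6,574.24.
Loan 2 is lower by $816.48.

Loan 2 by $816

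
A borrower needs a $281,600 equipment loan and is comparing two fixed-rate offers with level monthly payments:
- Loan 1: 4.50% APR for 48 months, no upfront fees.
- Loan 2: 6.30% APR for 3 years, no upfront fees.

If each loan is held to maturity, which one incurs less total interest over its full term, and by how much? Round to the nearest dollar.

Loan 1 by $1,555

Loan 1: monthly rate = 4.5%/12 = 0.0037500; payment = 281,600 × 0.0037500 / (1 − (1+0.0037500)^−48) = $6,421.46.
Total interest on Loan 1 = 48 × $6,421.46 − $281,600 = $26,630.08.
Loan 2: monthly rate = 6.3%/12 = 0.0052500; payment = 281,600 × 0.0052500 / (1 − (1+0.0052500)^−36) = $8,605.15.
Total interest on Loan 2 = 36 × $8,605.15 − $281,600 = $28,185.40.
Loan 1 is lower by $1,555.32.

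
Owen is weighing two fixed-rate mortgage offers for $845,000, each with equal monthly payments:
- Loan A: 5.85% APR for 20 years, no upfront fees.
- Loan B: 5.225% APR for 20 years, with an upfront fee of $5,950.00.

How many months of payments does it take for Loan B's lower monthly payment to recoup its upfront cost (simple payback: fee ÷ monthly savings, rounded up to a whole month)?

20 months

Loan A: monthly rate = 5.85%/12 = 0.0048750; payment = 845,000 × 0.0048750 / (1 − (1+0.0048750)^−240) = $5,980.95.
Loan B: at 5.225% the monthly rate is 0.0043542, so the payment is 845,000 × 0.0043542 / (1 − 1.0043542^−240) = $5,682.19.
Monthly savings = $5,980.95 − $5,682.19 = $298.76.
Break-even = $5,950.00 / $298.76 = 19.92 → 20 months.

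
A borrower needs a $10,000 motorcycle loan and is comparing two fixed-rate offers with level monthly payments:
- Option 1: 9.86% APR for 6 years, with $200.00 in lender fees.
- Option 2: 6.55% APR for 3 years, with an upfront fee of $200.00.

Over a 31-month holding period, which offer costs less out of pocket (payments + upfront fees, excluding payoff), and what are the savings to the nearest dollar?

Option 1 by $3,787

Option 1: at 9.86% the monthly rate is 0.0082167, so the payment is 10,000 × 0.0082167 / (1 − 1.0082167^−72) = $184.55.
Option 2: monthly rate = 6.55%/12 = 0.0054583; payment = 10,000 × 0.0054583 / (1 − (1+0.0054583)^−36) = $306.72.
Over 31 months: Option 1 costs 31 × $184.55 + $200.00 = $5,921.05; Option 2 costs 31 × $306.72 + $200.00 = $9,708.32.
Option 1 is cheaper by $9,708.32 − $5,921.05 = $3,787.27.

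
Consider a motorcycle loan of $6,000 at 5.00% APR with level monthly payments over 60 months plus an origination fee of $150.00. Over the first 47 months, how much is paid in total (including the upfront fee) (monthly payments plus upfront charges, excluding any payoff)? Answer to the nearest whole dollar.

At 5.00% the monthly rate is 0.0041667, so the payment is 6,000 × 0.0041667 / (1 − 1.0041667^−60) = $113.23.
Total outlay = 47 × $113.23 + $150.00 = $5,471.81.

$5,472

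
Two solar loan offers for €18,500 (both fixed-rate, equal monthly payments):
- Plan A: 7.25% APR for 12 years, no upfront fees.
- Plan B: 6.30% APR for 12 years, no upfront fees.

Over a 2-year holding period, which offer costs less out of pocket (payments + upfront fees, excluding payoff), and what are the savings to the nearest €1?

Plan B by €223

Plan A: at 7.25% the monthly rate is 0.0060417, so the payment is 18,500 × 0.0060417 / (1 − 1.0060417^−144) = €192.72.
Plan B: monthly rate = 6.3%/12 = 0.0052500; payment = 18,500 × 0.0052500 / (1 − (1+0.0052500)^−144) = €183.42.
Over 24 months: Plan A costs 24 × €192.72 = €4,625.28; Plan B costs 24 × €183.42 = €4,402.08.
Plan B is cheaper by €4,625.28 − €4,402.08 = €223.20.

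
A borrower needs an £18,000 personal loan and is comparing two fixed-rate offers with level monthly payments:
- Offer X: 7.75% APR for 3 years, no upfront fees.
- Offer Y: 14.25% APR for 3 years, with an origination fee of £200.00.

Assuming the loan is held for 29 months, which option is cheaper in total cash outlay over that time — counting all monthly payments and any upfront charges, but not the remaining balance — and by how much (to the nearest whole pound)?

Offer X by £1,807

Offer X: at 7.75% the monthly rate is 0.0064583, so the payment is 18,000 × 0.0064583 / (1 − 1.0064583^−36) = £561.98.
Offer Y: at 14.25% the monthly rate is 0.0118750, so the payment is 18,000 × 0.0118750 / (1 − 1.0118750^−36) = £617.39.
Over 29 months: Offer X costs 29 × £561.98 = £16,297.42; Offer Y costs 29 × £617.39 + £200.00 = £18,104.31.
Offer X is cheaper by £18,104.31 − £16,297.42 = £1,806.89.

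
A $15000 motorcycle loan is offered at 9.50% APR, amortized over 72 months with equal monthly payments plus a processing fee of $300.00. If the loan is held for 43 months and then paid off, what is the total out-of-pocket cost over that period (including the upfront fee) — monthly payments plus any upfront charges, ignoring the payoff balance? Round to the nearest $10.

Monthly rate = 9.5%/12 = 0.0079167; payment = 15,000 × 0.0079167 / (1 − (1+0.0079167)^−72) = $274.12.
Total outlay = 43 × $274.12 + $300.00 = $12,087.16.

$12,090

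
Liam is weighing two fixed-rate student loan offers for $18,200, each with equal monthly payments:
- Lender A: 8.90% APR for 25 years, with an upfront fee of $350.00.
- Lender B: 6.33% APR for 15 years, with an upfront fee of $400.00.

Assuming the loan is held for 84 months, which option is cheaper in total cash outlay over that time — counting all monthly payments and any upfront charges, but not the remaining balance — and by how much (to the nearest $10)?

Lender A: monthly rate = 8.9%/12 = 0.0074167; payment = 18,200 × 0.0074167 / (1 − (1+0.0074167)^−300) = $151.49.
Lender B: at 6.33% the monthly rate is 0.0052750, so the payment is 18,200 × 0.0052750 / (1 − 1.0052750^−180) = $156.85.
Over 84 months: Lender A costs 84 × $151.49 + $350.00 = $13,075.16; Lender B costs 84 × $156.85 + $400.00 = $13,575.40.
Lender A is cheaper by $13,575.40 − $13,075.16 = $500.24.

Lender A by $500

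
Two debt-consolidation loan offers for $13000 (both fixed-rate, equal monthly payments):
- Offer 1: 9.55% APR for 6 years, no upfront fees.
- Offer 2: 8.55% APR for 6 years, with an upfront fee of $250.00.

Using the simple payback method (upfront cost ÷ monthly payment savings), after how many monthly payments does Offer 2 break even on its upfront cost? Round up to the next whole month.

39 months

Offer 1: at 9.55% the monthly rate is 0.0079583, so the payment is 13,000 × 0.0079583 / (1 − 1.0079583^−72) = $237.90.
Offer 2: at 8.55% the monthly rate is 0.0071250, so the payment is 13,000 × 0.0071250 / (1 − 1.0071250^−72) = $231.44.
Monthly savings = $237.90 − $231.44 = $6.46.
Break-even = $250.00 / $6.46 = 38.70 → 39 months.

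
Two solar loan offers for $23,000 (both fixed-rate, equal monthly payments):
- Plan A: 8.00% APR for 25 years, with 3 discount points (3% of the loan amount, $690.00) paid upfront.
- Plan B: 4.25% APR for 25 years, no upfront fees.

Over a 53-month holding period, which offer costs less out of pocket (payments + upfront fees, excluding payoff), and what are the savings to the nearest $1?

Plan B by $3,495

Plan A: at 8.00% the monthly rate is 0.0066667, so the payment is 23,000 × 0.0066667 / (1 − 1.0066667^−300) = $177.52.
Plan B: at 4.25% the monthly rate is 0.0035417, so the payment is 23,000 × 0.0035417 / (1 − 1.0035417^−300) = $124.60.
Over 53 months: Plan A costs 53 × $177.52 + $690.00 = $10,098.56; Plan B costs 53 × $124.60 = $6,603.80.
Plan B is cheaper by $10,098.56 − $6,603.80 = $3,494.76.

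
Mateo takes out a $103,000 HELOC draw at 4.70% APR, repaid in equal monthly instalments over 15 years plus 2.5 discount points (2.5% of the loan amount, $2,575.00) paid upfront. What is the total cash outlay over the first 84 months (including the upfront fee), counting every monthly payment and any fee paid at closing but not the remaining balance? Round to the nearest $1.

At 4.70% the monthly rate is 0.0039167, so the payment is 103,000 × 0.0039167 / (1 − 1.0039167^−180) = $798.51.
Total outlay = 84 × $798.51 + $2,575.00 = $69,649.84.

$69,650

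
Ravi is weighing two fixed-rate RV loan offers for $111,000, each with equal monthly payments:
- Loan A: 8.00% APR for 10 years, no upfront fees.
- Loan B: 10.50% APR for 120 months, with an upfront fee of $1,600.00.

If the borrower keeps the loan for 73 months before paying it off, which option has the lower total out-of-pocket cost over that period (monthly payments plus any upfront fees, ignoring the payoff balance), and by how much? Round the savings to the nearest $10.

Loan A: monthly rate = 8%/12 = 0.0066667; payment = 111,000 × 0.0066667 / (1 − (1+0.0066667)^−120) = $1,346.74.
Loan B: at 10.50% the monthly rate is 0.0087500, so the payment is 111,000 × 0.0087500 / (1 − 1.0087500^−120) = $1,497.78.
Over 73 months: Loan A costs 73 × $1,346.74 = $98,312.02; Loan B costs 73 × $1,497.78 + $1,600.00 = $110,937.94.
Loan A is cheaper by $110,937.94 − $98,312.02 = $12,625.92.

Loan A by $12,630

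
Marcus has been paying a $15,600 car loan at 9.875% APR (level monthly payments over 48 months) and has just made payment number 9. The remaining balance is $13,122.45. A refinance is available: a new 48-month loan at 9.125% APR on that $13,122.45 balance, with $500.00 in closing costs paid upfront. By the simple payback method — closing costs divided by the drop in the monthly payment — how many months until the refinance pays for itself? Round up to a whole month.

Current payment = 15,600 × 9.875%/12 / (1 − (1+0.0082292)^−48) = $394.72.
Refinanced payment = 13,122.45 × 0.0076042 / (1 − (1+0.0076042)^−48) = $327.33.
Monthly savings = $394.72 − $327.33 = $67.39.
Break-even = $500.00 / $67.39 = 7.42 → 8 months.

8 months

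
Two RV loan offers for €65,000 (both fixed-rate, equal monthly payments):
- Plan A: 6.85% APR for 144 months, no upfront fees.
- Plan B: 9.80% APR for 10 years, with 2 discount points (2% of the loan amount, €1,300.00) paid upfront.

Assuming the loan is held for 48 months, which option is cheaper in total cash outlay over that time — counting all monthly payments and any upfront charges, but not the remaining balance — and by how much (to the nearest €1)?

Plan A: monthly rate = 6.85%/12 = 0.0057083; payment = 65,000 × 0.0057083 / (1 − (1+0.0057083)^−144) = €663.26.
Plan B: at 9.80% the monthly rate is 0.0081667, so the payment is 65,000 × 0.0081667 / (1 − 1.0081667^−120) = €851.80.
Over 48 months: Plan A costs 48 × €663.26 = €31,836.48; Plan B costs 48 × €851.80 + €1,300.00 = €42,186.40.
Plan A is cheaper by €42,186.40 − €31,836.48 = €10,349.92.

Plan A by €10,350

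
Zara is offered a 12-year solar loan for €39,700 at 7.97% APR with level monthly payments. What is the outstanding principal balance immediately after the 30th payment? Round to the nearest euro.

€34,229

With monthly rate i = 7.97%/12 = 0.0066417, the balance after k of n payments is P · [(1+i)^n − (1+i)^k] / [(1+i)^n − 1].
(1+0.0066417)^144 = 2.59409562 and (1+0.0066417)^30 = 1.21968331, so the balance is 39,700 × (2.59409562 − 1.21968331) / (2.59409562 − 1) = €34,228.92.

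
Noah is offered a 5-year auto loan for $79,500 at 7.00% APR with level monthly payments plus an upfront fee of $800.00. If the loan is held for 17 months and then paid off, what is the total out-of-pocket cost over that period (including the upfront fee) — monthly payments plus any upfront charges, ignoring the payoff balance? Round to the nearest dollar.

At 7.00% the monthly rate is 0.0058333, so the payment is 79,500 × 0.0058333 / (1 − 1.0058333^−60) = $1,574.20.
Total outlay = 17 × $1,574.20 + $800.00 = $27,561.40.

$27,561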